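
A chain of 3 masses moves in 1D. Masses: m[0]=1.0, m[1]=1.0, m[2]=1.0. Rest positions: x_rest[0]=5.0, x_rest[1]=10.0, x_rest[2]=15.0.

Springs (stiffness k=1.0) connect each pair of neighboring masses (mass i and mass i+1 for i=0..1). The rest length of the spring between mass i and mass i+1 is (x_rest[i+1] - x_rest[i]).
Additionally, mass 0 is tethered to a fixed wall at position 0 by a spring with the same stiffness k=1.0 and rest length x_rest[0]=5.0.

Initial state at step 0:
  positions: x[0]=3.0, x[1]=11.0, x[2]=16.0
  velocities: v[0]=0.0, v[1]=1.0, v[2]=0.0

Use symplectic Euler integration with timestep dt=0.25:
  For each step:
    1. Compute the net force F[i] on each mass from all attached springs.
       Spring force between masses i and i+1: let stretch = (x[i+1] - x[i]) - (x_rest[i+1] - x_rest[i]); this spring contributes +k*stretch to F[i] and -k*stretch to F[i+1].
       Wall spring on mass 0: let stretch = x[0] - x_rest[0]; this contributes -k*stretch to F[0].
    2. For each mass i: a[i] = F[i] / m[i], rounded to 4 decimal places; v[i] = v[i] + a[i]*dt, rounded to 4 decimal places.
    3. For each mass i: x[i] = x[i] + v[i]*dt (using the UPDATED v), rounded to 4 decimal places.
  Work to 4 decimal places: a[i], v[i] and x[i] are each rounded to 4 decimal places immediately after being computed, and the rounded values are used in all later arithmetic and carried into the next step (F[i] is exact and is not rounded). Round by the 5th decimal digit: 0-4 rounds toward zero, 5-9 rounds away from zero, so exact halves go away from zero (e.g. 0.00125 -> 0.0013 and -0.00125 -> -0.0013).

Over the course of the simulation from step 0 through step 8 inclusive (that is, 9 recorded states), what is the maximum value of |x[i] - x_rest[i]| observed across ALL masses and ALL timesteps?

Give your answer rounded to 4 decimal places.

Step 0: x=[3.0000 11.0000 16.0000] v=[0.0000 1.0000 0.0000]
Step 1: x=[3.3125 11.0625 16.0000] v=[1.2500 0.2500 0.0000]
Step 2: x=[3.9024 10.9492 16.0039] v=[2.3594 -0.4531 0.0156]
Step 3: x=[4.6888 10.7114 16.0044] v=[3.1455 -0.9511 0.0019]
Step 4: x=[5.5586 10.4280 15.9866] v=[3.4790 -1.1335 -0.0714]
Step 5: x=[6.3853 10.1877 15.9338] v=[3.3067 -0.9612 -0.2111]
Step 6: x=[7.0506 10.0689 15.8344] v=[2.6610 -0.4753 -0.3976]
Step 7: x=[7.4638 10.1218 15.6872] v=[1.6529 0.2115 -0.5890]
Step 8: x=[7.5767 10.3564 15.5046] v=[0.4515 0.9384 -0.7304]
Max displacement = 2.5767

Answer: 2.5767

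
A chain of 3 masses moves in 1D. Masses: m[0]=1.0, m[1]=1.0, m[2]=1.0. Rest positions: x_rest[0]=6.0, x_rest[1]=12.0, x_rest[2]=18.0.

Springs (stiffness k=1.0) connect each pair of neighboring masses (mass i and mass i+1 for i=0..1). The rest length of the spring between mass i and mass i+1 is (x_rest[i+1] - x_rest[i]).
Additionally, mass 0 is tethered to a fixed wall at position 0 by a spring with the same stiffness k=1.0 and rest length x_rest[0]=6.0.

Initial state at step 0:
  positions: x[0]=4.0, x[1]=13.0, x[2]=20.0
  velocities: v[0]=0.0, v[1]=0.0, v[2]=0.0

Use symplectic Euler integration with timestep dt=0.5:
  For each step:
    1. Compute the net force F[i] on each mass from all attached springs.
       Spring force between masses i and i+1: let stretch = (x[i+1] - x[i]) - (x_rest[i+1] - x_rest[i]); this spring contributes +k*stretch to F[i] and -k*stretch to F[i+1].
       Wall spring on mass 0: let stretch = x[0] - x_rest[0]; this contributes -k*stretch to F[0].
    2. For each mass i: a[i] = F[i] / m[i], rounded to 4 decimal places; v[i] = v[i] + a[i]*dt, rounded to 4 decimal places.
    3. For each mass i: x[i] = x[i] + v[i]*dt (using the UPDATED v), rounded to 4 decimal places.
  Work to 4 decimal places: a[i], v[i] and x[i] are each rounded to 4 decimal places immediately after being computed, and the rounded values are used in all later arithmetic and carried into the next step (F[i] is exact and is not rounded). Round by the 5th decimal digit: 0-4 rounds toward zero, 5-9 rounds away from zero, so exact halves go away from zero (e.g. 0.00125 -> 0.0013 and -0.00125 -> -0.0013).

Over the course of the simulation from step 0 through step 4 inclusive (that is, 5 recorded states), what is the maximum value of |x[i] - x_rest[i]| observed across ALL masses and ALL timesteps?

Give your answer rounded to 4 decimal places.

Step 0: x=[4.0000 13.0000 20.0000] v=[0.0000 0.0000 0.0000]
Step 1: x=[5.2500 12.5000 19.7500] v=[2.5000 -1.0000 -0.5000]
Step 2: x=[7.0000 12.0000 19.1875] v=[3.5000 -1.0000 -1.1250]
Step 3: x=[8.2500 12.0469 18.3281] v=[2.5000 0.0938 -1.7188]
Step 4: x=[8.3868 12.7149 17.3984] v=[0.2735 1.3360 -1.8594]
Max displacement = 2.3868

Answer: 2.3868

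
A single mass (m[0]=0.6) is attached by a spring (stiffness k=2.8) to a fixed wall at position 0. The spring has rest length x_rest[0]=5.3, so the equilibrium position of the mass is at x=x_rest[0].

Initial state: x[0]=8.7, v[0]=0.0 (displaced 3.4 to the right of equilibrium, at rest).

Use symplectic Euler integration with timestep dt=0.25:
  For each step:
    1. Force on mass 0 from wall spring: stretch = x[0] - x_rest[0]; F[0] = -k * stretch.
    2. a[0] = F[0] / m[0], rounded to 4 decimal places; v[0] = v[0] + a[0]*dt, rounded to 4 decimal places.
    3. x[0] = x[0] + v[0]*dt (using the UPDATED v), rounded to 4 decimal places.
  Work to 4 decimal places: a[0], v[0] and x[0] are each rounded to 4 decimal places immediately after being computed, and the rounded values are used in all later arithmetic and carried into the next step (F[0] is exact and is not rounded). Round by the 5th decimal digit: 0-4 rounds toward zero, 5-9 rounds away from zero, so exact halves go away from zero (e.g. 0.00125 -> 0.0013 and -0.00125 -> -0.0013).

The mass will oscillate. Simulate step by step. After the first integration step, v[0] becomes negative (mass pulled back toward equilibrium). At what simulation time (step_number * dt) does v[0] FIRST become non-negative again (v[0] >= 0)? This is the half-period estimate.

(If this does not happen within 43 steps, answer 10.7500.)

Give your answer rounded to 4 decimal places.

Step 0: x=[8.7000] v=[0.0000]
Step 1: x=[7.7083] v=[-3.9667]
Step 2: x=[6.0142] v=[-6.7764]
Step 3: x=[4.1118] v=[-7.6096]
Step 4: x=[2.5560] v=[-6.2234]
Step 5: x=[1.8005] v=[-3.0221]
Step 6: x=[2.0657] v=[1.0607]
First v>=0 after going negative at step 6, time=1.5000

Answer: 1.5000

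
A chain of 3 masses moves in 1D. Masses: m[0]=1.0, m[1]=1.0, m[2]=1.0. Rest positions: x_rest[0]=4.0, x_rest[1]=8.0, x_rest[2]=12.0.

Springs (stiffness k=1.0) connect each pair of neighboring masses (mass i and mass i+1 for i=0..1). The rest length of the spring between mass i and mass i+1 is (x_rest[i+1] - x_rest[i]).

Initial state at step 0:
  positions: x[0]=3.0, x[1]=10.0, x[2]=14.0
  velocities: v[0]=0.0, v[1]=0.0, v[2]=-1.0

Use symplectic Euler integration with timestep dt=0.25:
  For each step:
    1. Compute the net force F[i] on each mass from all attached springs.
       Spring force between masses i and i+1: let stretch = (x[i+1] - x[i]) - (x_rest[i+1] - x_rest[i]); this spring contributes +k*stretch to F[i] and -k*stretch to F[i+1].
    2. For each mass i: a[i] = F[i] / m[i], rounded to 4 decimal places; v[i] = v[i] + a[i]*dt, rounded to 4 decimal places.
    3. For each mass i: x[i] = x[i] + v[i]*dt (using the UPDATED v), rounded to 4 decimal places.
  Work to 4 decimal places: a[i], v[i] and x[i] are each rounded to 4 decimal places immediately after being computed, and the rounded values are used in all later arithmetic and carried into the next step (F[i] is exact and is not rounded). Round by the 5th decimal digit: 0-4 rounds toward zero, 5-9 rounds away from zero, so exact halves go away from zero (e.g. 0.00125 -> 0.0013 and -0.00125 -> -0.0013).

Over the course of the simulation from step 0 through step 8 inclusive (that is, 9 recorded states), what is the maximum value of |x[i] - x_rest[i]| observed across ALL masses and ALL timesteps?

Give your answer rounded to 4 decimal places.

Answer: 2.0588

Derivation:
Step 0: x=[3.0000 10.0000 14.0000] v=[0.0000 0.0000 -1.0000]
Step 1: x=[3.1875 9.8125 13.7500] v=[0.7500 -0.7500 -1.0000]
Step 2: x=[3.5391 9.4570 13.5039] v=[1.4063 -1.4219 -0.9844]
Step 3: x=[4.0106 8.9846 13.2549] v=[1.8858 -1.8897 -0.9961]
Step 4: x=[4.5429 8.4682 12.9890] v=[2.1293 -2.0656 -1.0637]
Step 5: x=[5.0706 7.9890 12.6905] v=[2.1106 -1.9167 -1.1939]
Step 6: x=[5.5307 7.6213 12.3482] v=[1.8402 -1.4709 -1.3693]
Step 7: x=[5.8714 7.4184 11.9605] v=[1.3629 -0.8118 -1.5510]
Step 8: x=[6.0588 7.4027 11.5389] v=[0.7497 -0.0630 -1.6865]
Max displacement = 2.0588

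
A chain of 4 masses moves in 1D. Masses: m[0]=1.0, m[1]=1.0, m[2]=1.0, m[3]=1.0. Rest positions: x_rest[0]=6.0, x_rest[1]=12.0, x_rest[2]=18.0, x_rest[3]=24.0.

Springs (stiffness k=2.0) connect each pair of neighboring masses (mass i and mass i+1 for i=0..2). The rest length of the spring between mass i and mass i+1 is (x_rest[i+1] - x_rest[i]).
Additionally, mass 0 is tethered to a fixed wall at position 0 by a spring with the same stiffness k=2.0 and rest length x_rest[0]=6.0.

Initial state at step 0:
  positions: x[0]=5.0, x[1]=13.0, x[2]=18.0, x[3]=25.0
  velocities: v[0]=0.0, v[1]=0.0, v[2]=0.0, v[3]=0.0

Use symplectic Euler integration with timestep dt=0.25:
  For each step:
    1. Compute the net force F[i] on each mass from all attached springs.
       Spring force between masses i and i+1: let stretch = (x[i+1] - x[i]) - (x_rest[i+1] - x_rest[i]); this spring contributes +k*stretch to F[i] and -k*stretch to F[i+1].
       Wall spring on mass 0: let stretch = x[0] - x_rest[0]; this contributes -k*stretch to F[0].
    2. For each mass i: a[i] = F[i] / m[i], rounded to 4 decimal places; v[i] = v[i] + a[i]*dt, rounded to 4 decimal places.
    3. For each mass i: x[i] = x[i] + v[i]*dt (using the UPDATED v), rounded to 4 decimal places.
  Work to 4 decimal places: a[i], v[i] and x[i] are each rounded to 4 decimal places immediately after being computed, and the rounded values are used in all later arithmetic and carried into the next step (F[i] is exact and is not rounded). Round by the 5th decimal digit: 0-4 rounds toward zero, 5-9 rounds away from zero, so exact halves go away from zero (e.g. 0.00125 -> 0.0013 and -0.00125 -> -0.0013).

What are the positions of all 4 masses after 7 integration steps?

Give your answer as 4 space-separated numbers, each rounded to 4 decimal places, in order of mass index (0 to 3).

Answer: 6.3802 12.7913 17.8568 24.2683

Derivation:
Step 0: x=[5.0000 13.0000 18.0000 25.0000] v=[0.0000 0.0000 0.0000 0.0000]
Step 1: x=[5.3750 12.6250 18.2500 24.8750] v=[1.5000 -1.5000 1.0000 -0.5000]
Step 2: x=[5.9844 12.0469 18.6250 24.6719] v=[2.4375 -2.3125 1.5000 -0.8125]
Step 3: x=[6.6036 11.5332 18.9336 24.4629] v=[2.4766 -2.0547 1.2344 -0.8360]
Step 4: x=[7.0135 11.3284 19.0083 24.3127] v=[1.6396 -0.8193 0.2989 -0.6007]
Step 5: x=[7.0861 11.5442 18.7861 24.2495] v=[0.2903 0.8632 -0.8889 -0.2529]
Step 6: x=[6.8302 12.1080 18.3416 24.2534] v=[-1.0237 2.2551 -1.7782 0.0154]
Step 7: x=[6.3802 12.7913 17.8568 24.2683] v=[-1.7999 2.7330 -1.9391 0.0595]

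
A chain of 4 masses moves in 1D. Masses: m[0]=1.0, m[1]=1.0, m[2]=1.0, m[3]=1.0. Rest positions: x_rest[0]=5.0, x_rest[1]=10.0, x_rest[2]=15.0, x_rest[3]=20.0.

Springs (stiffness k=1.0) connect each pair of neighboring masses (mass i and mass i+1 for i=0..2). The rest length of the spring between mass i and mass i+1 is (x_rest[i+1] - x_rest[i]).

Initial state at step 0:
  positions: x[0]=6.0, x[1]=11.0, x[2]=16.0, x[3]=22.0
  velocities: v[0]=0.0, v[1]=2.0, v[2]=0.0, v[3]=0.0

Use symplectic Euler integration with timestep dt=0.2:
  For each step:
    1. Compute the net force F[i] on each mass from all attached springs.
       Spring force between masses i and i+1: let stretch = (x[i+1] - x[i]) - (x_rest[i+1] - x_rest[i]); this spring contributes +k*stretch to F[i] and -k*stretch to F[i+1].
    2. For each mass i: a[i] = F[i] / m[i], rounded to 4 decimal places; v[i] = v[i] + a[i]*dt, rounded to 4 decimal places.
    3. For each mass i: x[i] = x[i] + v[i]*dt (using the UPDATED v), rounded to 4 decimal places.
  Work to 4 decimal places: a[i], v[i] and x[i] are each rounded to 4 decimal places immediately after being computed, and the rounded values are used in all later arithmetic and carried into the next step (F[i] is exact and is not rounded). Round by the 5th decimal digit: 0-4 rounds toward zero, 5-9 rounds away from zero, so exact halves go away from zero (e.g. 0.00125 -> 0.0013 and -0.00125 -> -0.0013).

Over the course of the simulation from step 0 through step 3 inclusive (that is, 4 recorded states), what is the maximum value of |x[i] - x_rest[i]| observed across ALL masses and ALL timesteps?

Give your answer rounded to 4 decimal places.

Answer: 2.0835

Derivation:
Step 0: x=[6.0000 11.0000 16.0000 22.0000] v=[0.0000 2.0000 0.0000 0.0000]
Step 1: x=[6.0000 11.4000 16.0400 21.9600] v=[0.0000 2.0000 0.2000 -0.2000]
Step 2: x=[6.0160 11.7696 16.1312 21.8832] v=[0.0800 1.8480 0.4560 -0.3840]
Step 3: x=[6.0621 12.0835 16.2780 21.7763] v=[0.2307 1.5696 0.7341 -0.5344]
Max displacement = 2.0835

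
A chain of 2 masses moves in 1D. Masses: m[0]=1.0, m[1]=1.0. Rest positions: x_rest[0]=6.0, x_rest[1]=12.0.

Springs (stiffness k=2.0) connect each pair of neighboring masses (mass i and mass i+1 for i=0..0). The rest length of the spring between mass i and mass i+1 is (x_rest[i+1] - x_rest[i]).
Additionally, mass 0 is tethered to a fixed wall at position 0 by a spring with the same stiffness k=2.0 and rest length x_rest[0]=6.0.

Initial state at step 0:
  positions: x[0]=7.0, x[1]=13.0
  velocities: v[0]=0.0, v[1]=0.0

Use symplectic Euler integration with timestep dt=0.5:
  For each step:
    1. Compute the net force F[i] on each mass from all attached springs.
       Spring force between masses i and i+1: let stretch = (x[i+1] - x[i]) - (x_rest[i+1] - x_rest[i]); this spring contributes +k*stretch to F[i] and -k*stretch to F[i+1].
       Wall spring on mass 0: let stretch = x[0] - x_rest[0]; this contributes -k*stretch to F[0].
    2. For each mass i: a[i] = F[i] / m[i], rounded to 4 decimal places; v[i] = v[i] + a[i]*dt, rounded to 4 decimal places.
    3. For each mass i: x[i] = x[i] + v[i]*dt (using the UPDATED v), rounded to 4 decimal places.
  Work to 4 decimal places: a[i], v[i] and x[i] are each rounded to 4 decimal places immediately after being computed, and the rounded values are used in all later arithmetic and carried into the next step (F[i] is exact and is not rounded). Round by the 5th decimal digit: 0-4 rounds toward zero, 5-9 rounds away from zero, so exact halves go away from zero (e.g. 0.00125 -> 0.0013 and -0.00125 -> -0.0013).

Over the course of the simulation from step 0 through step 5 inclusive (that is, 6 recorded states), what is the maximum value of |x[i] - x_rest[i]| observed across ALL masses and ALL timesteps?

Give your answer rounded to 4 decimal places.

Answer: 1.0937

Derivation:
Step 0: x=[7.0000 13.0000] v=[0.0000 0.0000]
Step 1: x=[6.5000 13.0000] v=[-1.0000 0.0000]
Step 2: x=[6.0000 12.7500] v=[-1.0000 -0.5000]
Step 3: x=[5.8750 12.1250] v=[-0.2500 -1.2500]
Step 4: x=[5.9375 11.3750] v=[0.1250 -1.5000]
Step 5: x=[5.7500 10.9063] v=[-0.3750 -0.9375]
Max displacement = 1.0937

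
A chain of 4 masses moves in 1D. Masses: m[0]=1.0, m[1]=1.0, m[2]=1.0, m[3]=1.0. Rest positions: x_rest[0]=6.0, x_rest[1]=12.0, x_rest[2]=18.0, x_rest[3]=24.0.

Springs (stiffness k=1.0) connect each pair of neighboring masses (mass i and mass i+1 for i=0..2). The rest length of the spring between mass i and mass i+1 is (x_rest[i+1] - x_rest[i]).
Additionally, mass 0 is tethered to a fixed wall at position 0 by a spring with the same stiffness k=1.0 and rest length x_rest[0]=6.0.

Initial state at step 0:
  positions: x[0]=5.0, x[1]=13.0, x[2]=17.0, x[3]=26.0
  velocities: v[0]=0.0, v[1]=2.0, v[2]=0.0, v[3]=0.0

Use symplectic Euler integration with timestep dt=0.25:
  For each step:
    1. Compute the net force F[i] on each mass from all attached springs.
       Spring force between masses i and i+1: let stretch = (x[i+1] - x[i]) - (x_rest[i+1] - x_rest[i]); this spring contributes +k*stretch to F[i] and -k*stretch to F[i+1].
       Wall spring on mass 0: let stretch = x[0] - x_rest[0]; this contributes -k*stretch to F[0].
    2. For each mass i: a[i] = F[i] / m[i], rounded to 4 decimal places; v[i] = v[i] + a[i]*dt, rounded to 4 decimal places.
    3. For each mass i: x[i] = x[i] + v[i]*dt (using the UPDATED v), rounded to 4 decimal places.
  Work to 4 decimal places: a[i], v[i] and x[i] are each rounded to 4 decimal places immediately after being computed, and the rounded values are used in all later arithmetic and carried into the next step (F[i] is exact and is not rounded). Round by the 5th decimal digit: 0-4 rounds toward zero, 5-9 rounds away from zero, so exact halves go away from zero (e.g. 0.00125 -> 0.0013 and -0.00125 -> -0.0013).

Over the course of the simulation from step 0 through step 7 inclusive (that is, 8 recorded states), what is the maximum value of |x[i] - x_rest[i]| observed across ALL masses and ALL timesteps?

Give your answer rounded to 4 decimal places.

Answer: 2.8583

Derivation:
Step 0: x=[5.0000 13.0000 17.0000 26.0000] v=[0.0000 2.0000 0.0000 0.0000]
Step 1: x=[5.1875 13.2500 17.3125 25.8125] v=[0.7500 1.0000 1.2500 -0.7500]
Step 2: x=[5.5547 13.2500 17.9024 25.4688] v=[1.4688 0.0000 2.3594 -1.3750]
Step 3: x=[6.0557 13.0598 18.6744 25.0272] v=[2.0040 -0.7607 3.0879 -1.7666]
Step 4: x=[6.6160 12.7828 19.4925 24.5635] v=[2.2411 -1.1081 3.2725 -1.8548]
Step 5: x=[7.1482 12.5397 20.2082 24.1579] v=[2.1288 -0.9724 2.8628 -1.6226]
Step 6: x=[7.5706 12.4389 20.6915 23.8804] v=[1.6896 -0.4032 1.9331 -1.1100]
Step 7: x=[7.8241 12.5496 20.8583 23.7786] v=[1.0140 0.4429 0.6672 -0.4072]
Max displacement = 2.8583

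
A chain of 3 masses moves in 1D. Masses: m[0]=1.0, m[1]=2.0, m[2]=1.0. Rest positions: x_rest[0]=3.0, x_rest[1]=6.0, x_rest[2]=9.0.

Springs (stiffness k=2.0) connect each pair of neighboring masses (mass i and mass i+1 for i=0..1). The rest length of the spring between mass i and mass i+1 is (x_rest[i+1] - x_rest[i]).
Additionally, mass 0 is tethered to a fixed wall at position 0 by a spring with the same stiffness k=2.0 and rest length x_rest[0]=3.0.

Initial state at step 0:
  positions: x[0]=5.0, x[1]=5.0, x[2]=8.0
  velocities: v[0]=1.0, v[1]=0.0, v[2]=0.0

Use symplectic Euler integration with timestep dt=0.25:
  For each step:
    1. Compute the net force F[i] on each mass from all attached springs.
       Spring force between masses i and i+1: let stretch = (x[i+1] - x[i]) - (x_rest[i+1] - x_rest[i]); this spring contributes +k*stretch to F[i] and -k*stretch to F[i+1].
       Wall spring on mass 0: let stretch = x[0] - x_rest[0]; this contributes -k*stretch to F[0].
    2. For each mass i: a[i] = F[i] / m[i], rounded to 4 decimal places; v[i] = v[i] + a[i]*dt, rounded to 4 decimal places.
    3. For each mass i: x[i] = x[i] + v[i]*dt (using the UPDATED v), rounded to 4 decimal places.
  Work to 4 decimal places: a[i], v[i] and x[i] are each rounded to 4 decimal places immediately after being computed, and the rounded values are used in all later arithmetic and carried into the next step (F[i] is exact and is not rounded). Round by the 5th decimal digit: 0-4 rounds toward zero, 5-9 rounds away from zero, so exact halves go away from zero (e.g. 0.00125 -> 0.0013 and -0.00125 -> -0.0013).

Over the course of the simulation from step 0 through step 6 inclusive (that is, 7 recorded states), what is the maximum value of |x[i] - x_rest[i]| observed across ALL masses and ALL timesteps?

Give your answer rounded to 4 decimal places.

Answer: 2.1917

Derivation:
Step 0: x=[5.0000 5.0000 8.0000] v=[1.0000 0.0000 0.0000]
Step 1: x=[4.6250 5.1875 8.0000] v=[-1.5000 0.7500 0.0000]
Step 2: x=[3.7422 5.5156 8.0235] v=[-3.5313 1.3125 0.0938]
Step 3: x=[2.6133 5.8896 8.1085] v=[-4.5157 1.4961 0.3399]
Step 4: x=[1.5673 6.1976 8.2911] v=[-4.1842 1.2318 0.7305]
Step 5: x=[0.9041 6.3470 8.5871] v=[-2.6527 0.5976 1.1838]
Step 6: x=[0.8083 6.2962 8.9781] v=[-0.3833 -0.2031 1.5638]
Max displacement = 2.1917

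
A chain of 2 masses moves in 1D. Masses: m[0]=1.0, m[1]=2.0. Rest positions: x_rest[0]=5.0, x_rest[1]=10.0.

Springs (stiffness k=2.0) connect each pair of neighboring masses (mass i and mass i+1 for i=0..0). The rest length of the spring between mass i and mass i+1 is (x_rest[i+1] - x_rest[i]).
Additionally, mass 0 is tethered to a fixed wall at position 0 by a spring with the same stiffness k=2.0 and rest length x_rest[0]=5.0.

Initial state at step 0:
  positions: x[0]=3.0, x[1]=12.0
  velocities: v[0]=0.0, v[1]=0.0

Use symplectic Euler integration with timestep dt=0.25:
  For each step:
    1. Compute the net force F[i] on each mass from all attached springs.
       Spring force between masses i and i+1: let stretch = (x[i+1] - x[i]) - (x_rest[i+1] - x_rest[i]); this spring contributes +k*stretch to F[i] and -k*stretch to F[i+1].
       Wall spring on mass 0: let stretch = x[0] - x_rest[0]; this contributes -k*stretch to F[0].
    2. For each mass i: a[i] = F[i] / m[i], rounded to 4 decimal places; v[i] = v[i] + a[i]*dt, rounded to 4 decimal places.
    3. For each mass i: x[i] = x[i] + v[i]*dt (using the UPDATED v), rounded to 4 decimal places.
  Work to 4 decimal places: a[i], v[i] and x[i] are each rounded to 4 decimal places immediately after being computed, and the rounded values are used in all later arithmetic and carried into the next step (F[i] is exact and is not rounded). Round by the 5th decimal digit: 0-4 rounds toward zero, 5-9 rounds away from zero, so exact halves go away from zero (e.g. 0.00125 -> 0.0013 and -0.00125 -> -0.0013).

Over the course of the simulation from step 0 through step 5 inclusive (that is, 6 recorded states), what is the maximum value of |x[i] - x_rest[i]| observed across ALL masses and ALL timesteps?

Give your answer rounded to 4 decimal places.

Answer: 3.1885

Derivation:
Step 0: x=[3.0000 12.0000] v=[0.0000 0.0000]
Step 1: x=[3.7500 11.7500] v=[3.0000 -1.0000]
Step 2: x=[5.0313 11.3125] v=[5.1250 -1.7500]
Step 3: x=[6.4688 10.7949] v=[5.7500 -2.0703]
Step 4: x=[7.6385 10.3195] v=[4.6787 -1.9018]
Step 5: x=[8.1885 9.9890] v=[2.2000 -1.3221]
Max displacement = 3.1885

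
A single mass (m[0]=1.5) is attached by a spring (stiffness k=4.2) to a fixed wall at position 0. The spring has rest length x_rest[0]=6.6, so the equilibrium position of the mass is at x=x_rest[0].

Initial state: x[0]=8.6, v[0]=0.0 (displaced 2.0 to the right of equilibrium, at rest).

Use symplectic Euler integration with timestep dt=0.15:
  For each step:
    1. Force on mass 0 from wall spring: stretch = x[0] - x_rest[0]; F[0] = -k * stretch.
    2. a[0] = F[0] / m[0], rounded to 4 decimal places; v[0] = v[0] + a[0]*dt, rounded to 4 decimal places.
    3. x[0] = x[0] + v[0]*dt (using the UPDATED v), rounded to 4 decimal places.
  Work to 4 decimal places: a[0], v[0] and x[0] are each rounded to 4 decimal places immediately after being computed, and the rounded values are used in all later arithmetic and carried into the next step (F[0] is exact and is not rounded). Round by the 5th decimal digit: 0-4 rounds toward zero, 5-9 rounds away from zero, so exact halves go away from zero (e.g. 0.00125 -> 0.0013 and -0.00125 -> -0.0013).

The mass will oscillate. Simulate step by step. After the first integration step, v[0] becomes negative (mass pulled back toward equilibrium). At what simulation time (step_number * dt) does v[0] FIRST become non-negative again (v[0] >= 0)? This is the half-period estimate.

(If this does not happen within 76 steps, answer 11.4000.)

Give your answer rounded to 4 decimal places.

Answer: 1.9500

Derivation:
Step 0: x=[8.6000] v=[0.0000]
Step 1: x=[8.4740] v=[-0.8400]
Step 2: x=[8.2299] v=[-1.6271]
Step 3: x=[7.8831] v=[-2.3117]
Step 4: x=[7.4555] v=[-2.8506]
Step 5: x=[6.9740] v=[-3.2099]
Step 6: x=[6.4690] v=[-3.3670]
Step 7: x=[5.9722] v=[-3.3120]
Step 8: x=[5.5150] v=[-3.0483]
Step 9: x=[5.1261] v=[-2.5926]
Step 10: x=[4.8301] v=[-1.9736]
Step 11: x=[4.6456] v=[-1.2302]
Step 12: x=[4.5842] v=[-0.4094]
Step 13: x=[4.6498] v=[0.4372]
First v>=0 after going negative at step 13, time=1.9500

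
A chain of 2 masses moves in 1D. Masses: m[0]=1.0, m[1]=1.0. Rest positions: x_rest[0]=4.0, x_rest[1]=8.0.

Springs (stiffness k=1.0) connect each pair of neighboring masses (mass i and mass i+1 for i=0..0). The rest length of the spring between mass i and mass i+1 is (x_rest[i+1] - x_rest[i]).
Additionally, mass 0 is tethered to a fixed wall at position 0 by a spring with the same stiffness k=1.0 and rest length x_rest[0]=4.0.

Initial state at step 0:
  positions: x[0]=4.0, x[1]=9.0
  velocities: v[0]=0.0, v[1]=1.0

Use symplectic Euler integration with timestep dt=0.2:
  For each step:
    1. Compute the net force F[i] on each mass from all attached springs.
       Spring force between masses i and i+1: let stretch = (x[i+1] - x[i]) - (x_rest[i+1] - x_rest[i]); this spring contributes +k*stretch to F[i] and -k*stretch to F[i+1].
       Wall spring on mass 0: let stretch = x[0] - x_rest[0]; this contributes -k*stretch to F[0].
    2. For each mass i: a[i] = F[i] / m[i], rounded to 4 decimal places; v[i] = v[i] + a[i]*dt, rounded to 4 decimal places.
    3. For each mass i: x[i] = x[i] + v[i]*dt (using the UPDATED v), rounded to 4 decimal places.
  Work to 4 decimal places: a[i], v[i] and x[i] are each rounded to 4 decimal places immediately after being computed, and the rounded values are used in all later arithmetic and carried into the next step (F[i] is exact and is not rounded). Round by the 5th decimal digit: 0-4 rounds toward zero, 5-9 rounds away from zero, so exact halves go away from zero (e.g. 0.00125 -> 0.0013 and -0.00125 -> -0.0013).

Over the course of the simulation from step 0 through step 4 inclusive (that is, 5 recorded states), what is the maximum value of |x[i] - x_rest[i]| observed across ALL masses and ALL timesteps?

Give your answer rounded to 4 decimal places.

Answer: 1.3696

Derivation:
Step 0: x=[4.0000 9.0000] v=[0.0000 1.0000]
Step 1: x=[4.0400 9.1600] v=[0.2000 0.8000]
Step 2: x=[4.1232 9.2752] v=[0.4160 0.5760]
Step 3: x=[4.2476 9.3443] v=[0.6218 0.3456]
Step 4: x=[4.4059 9.3696] v=[0.7916 0.1263]
Max displacement = 1.3696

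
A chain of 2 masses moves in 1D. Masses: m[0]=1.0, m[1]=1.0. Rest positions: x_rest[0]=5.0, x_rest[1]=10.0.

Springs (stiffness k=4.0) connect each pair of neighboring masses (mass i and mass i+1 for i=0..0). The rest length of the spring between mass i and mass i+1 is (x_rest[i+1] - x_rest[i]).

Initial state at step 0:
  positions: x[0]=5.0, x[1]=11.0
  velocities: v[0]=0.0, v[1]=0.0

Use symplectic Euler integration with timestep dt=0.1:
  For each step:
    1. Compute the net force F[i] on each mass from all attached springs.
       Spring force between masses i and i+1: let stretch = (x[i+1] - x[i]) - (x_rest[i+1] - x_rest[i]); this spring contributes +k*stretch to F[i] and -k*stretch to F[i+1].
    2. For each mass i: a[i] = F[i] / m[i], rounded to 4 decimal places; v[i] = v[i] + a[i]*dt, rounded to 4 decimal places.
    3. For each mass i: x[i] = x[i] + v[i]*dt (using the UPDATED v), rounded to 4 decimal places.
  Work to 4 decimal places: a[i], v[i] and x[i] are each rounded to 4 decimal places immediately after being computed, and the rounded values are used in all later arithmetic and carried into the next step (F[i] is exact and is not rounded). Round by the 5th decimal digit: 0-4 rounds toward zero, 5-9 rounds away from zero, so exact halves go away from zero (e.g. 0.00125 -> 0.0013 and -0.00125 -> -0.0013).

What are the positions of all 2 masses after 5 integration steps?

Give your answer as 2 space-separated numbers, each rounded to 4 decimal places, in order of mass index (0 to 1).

Answer: 5.4950 10.5050

Derivation:
Step 0: x=[5.0000 11.0000] v=[0.0000 0.0000]
Step 1: x=[5.0400 10.9600] v=[0.4000 -0.4000]
Step 2: x=[5.1168 10.8832] v=[0.7680 -0.7680]
Step 3: x=[5.2243 10.7757] v=[1.0746 -1.0746]
Step 4: x=[5.3538 10.6462] v=[1.2952 -1.2952]
Step 5: x=[5.4950 10.5050] v=[1.4122 -1.4122]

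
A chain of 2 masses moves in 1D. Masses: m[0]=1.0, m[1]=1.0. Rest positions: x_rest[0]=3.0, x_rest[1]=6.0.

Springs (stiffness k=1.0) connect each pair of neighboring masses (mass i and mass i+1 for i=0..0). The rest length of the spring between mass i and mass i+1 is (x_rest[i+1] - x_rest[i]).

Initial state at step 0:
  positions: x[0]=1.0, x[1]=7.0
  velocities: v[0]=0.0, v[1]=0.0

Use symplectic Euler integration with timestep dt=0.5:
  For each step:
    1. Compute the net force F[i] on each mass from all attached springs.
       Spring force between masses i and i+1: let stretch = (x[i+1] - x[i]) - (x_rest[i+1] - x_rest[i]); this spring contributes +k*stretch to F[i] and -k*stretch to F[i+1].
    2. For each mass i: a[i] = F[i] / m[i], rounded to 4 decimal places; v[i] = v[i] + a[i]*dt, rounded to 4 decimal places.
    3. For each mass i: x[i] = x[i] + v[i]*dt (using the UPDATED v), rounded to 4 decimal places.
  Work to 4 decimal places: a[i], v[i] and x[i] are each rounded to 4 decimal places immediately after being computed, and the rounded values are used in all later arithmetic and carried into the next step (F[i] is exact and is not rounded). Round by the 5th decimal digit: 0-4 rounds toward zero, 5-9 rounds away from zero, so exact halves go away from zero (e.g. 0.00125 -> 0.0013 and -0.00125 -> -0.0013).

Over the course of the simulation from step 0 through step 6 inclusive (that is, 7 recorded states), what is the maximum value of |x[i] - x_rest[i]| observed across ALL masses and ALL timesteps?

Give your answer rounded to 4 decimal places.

Answer: 2.0937

Derivation:
Step 0: x=[1.0000 7.0000] v=[0.0000 0.0000]
Step 1: x=[1.7500 6.2500] v=[1.5000 -1.5000]
Step 2: x=[2.8750 5.1250] v=[2.2500 -2.2500]
Step 3: x=[3.8125 4.1875] v=[1.8750 -1.8750]
Step 4: x=[4.0938 3.9063] v=[0.5625 -0.5625]
Step 5: x=[3.5782 4.4220] v=[-1.0313 1.0313]
Step 6: x=[2.5235 5.4767] v=[-2.1094 2.1094]
Max displacement = 2.0937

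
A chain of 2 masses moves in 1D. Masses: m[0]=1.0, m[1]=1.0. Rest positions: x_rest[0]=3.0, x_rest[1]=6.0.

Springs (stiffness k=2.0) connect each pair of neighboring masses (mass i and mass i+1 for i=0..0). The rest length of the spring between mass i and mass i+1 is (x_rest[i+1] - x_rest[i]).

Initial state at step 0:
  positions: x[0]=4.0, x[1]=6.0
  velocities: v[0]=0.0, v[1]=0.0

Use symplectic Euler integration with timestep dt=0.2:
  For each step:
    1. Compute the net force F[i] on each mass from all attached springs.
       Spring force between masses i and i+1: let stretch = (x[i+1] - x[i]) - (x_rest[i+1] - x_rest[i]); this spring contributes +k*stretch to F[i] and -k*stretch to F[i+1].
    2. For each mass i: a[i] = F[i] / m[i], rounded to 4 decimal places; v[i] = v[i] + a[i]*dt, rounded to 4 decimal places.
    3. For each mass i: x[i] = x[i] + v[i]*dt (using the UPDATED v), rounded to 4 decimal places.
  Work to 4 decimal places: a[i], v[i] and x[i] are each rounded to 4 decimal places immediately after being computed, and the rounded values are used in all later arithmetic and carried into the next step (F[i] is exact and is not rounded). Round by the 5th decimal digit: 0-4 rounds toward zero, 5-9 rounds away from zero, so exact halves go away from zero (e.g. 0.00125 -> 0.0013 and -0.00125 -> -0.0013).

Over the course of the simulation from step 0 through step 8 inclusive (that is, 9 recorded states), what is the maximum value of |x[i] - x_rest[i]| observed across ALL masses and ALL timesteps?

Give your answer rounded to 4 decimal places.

Step 0: x=[4.0000 6.0000] v=[0.0000 0.0000]
Step 1: x=[3.9200 6.0800] v=[-0.4000 0.4000]
Step 2: x=[3.7728 6.2272] v=[-0.7360 0.7360]
Step 3: x=[3.5820 6.4180] v=[-0.9542 0.9542]
Step 4: x=[3.3780 6.6220] v=[-1.0198 1.0198]
Step 5: x=[3.1936 6.8064] v=[-0.9222 0.9222]
Step 6: x=[3.0582 6.9418] v=[-0.6771 0.6771]
Step 7: x=[2.9935 7.0065] v=[-0.3237 0.3237]
Step 8: x=[3.0098 6.9902] v=[0.0815 -0.0815]
Max displacement = 1.0065

Answer: 1.0065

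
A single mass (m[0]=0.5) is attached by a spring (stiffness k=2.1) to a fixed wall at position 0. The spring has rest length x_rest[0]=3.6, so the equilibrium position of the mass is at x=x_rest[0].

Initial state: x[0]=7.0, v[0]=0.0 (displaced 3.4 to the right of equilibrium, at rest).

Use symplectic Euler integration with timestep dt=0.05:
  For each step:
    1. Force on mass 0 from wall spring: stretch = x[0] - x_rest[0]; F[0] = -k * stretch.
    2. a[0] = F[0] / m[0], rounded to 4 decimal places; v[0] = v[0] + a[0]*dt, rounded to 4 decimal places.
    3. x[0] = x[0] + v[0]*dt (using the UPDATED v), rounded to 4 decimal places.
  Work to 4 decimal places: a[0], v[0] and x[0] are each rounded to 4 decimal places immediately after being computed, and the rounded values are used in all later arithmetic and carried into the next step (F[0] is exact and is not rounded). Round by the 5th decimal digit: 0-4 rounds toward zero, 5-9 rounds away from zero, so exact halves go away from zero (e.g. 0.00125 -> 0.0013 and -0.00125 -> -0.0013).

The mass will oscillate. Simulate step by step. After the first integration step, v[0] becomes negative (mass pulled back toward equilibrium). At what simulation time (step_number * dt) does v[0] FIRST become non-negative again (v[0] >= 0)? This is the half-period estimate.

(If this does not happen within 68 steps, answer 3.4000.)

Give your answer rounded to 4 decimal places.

Step 0: x=[7.0000] v=[0.0000]
Step 1: x=[6.9643] v=[-0.7140]
Step 2: x=[6.8933] v=[-1.4205]
Step 3: x=[6.7877] v=[-2.1121]
Step 4: x=[6.6486] v=[-2.7815]
Step 5: x=[6.4775] v=[-3.4217]
Step 6: x=[6.2762] v=[-4.0260]
Step 7: x=[6.0468] v=[-4.5880]
Step 8: x=[5.7917] v=[-5.1018]
Step 9: x=[5.5136] v=[-5.5621]
Step 10: x=[5.2154] v=[-5.9640]
Step 11: x=[4.9002] v=[-6.3032]
Step 12: x=[4.5714] v=[-6.5762]
Step 13: x=[4.2324] v=[-6.7802]
Step 14: x=[3.8868] v=[-6.9130]
Step 15: x=[3.5381] v=[-6.9732]
Step 16: x=[3.1901] v=[-6.9602]
Step 17: x=[2.8464] v=[-6.8741]
Step 18: x=[2.5106] v=[-6.7158]
Step 19: x=[2.1863] v=[-6.4870]
Step 20: x=[1.8768] v=[-6.1901]
Step 21: x=[1.5854] v=[-5.8282]
Step 22: x=[1.3151] v=[-5.4051]
Step 23: x=[1.0688] v=[-4.9253]
Step 24: x=[0.8491] v=[-4.3938]
Step 25: x=[0.6583] v=[-3.8161]
Step 26: x=[0.4984] v=[-3.1983]
Step 27: x=[0.3711] v=[-2.5470]
Step 28: x=[0.2777] v=[-1.8689]
Step 29: x=[0.2191] v=[-1.1712]
Step 30: x=[0.1960] v=[-0.4612]
Step 31: x=[0.2087] v=[0.2536]
First v>=0 after going negative at step 31, time=1.5500

Answer: 1.5500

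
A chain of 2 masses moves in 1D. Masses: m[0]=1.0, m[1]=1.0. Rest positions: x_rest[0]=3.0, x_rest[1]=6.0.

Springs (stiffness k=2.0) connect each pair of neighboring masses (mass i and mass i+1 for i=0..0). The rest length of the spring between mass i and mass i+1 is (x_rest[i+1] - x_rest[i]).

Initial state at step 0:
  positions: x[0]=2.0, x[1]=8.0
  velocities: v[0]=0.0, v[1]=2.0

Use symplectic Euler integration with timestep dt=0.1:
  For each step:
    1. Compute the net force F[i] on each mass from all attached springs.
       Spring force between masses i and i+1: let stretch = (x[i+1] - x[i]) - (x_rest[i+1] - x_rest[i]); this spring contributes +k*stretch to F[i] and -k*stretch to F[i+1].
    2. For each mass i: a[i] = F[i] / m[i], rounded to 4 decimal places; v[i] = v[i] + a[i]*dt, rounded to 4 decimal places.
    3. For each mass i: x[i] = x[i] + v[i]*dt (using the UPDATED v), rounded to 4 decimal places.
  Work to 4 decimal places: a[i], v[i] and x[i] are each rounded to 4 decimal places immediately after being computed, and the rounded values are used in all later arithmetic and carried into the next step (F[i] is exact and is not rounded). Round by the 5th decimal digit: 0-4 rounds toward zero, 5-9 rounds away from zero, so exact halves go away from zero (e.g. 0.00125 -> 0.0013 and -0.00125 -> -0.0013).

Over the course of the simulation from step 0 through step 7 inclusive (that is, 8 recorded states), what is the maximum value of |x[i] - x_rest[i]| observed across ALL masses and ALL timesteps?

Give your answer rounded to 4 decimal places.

Step 0: x=[2.0000 8.0000] v=[0.0000 2.0000]
Step 1: x=[2.0600 8.1400] v=[0.6000 1.4000]
Step 2: x=[2.1816 8.2184] v=[1.2160 0.7840]
Step 3: x=[2.3639 8.2361] v=[1.8234 0.1766]
Step 4: x=[2.6037 8.1963] v=[2.3978 -0.3978]
Step 5: x=[2.8953 8.1047] v=[2.9163 -0.9163]
Step 6: x=[3.2311 7.9689] v=[3.3582 -1.3582]
Step 7: x=[3.6017 7.7983] v=[3.7058 -1.7058]
Max displacement = 2.2361

Answer: 2.2361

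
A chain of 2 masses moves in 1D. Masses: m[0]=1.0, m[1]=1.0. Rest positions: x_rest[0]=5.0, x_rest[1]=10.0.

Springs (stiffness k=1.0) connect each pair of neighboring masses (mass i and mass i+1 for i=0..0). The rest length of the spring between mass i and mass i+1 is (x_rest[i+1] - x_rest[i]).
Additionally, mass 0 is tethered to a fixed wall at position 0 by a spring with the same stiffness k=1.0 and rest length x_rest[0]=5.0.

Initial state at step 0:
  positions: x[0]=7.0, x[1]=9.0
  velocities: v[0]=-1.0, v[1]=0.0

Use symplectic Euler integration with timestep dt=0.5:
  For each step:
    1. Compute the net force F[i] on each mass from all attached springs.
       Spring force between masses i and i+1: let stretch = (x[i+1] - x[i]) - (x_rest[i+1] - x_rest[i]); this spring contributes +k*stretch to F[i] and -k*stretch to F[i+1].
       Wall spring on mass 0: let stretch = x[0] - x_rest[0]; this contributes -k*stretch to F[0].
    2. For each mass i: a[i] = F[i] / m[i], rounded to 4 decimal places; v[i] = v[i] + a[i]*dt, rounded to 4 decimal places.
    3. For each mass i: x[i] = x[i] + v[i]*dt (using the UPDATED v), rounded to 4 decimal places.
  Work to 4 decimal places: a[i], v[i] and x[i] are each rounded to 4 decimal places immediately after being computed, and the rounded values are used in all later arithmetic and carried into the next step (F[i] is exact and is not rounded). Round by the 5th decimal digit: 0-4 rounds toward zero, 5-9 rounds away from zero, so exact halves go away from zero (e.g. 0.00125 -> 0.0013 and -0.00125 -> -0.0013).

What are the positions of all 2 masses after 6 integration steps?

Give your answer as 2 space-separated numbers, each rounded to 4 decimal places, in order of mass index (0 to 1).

Step 0: x=[7.0000 9.0000] v=[-1.0000 0.0000]
Step 1: x=[5.2500 9.7500] v=[-3.5000 1.5000]
Step 2: x=[3.3125 10.6250] v=[-3.8750 1.7500]
Step 3: x=[2.3750 10.9219] v=[-1.8750 0.5938]
Step 4: x=[2.9805 10.3321] v=[1.2110 -1.1797]
Step 5: x=[4.6788 9.1544] v=[3.3966 -2.3555]
Step 6: x=[6.3263 8.1078] v=[3.2950 -2.0933]

Answer: 6.3263 8.1078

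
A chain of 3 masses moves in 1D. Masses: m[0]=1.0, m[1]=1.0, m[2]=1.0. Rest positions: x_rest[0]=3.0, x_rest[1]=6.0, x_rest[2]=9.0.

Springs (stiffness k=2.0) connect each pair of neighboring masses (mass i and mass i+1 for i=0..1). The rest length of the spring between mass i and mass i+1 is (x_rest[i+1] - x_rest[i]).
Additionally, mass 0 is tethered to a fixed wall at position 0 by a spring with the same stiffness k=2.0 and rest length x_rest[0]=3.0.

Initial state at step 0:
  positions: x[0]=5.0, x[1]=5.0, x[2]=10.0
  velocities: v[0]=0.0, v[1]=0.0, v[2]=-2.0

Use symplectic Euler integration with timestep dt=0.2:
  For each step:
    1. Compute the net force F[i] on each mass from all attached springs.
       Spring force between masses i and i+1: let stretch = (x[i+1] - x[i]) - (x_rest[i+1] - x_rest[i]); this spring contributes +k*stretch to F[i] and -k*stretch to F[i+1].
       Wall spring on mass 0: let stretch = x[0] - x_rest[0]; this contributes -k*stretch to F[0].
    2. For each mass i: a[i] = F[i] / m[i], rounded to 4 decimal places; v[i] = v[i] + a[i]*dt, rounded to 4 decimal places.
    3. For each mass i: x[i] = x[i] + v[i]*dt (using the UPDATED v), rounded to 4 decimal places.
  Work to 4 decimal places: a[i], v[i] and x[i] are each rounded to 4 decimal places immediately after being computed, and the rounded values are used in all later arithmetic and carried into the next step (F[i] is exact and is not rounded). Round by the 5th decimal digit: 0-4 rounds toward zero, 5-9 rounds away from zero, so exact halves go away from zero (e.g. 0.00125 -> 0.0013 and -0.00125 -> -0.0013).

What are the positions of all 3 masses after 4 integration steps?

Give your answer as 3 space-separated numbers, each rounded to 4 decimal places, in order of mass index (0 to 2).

Step 0: x=[5.0000 5.0000 10.0000] v=[0.0000 0.0000 -2.0000]
Step 1: x=[4.6000 5.4000 9.4400] v=[-2.0000 2.0000 -2.8000]
Step 2: x=[3.8960 6.0592 8.7968] v=[-3.5200 3.2960 -3.2160]
Step 3: x=[3.0534 6.7644 8.1746] v=[-4.2131 3.5258 -3.1110]
Step 4: x=[2.2634 7.2855 7.6796] v=[-3.9501 2.6055 -2.4751]

Answer: 2.2634 7.2855 7.6796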